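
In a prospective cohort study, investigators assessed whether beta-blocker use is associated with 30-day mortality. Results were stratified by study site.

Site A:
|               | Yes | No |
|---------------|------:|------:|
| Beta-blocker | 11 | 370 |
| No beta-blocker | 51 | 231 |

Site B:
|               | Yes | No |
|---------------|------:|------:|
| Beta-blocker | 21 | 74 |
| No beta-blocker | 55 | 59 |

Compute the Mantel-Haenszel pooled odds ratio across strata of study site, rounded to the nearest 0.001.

0.204

OR_MH = Σ(aᵢdᵢ/nᵢ) / Σ(bᵢcᵢ/nᵢ), where nᵢ is the stratum total.
Stratum 1 (Site A): n = 663; a·d/n = 11·231/663 = 3.8326; b·c/n = 370·51/663 = 28.4615
Stratum 2 (Site B): n = 209; a·d/n = 21·59/209 = 5.9282; b·c/n = 74·55/209 = 19.4737
OR_MH = (3.8326 + 5.9282) / (28.4615 + 19.4737) = 9.7608 / 47.9352 = 0.20362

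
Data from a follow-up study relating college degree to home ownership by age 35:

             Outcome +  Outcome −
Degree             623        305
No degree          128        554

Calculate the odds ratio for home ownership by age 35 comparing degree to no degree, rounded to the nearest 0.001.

8.841

Cells: a = 623, b = 305, c = 128, d = 554.
OR = (a·d)/(b·c) = (623 × 554) / (305 × 128) = 345142 / 39040 = 8.84073
The odds of home ownership by age 35 are about 8.84 times as high in the degree group.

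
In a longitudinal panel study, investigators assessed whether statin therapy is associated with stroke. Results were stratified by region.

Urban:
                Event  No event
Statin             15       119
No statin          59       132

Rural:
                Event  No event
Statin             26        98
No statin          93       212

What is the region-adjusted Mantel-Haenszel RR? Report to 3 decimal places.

RR_MH = Σ(aᵢ·n₀ᵢ/nᵢ) / Σ(cᵢ·n₁ᵢ/nᵢ), with n₁ᵢ = aᵢ+bᵢ (exposed), n₀ᵢ = cᵢ+dᵢ (unexposed), nᵢ = n₁ᵢ+n₀ᵢ.
Stratum 1 (Urban): n₁ = 134, n₀ = 191, n = 325; a·n₀/n = 15·191/325 = 8.8154; c·n₁/n = 59·134/325 = 24.3262
Stratum 2 (Rural): n₁ = 124, n₀ = 305, n = 429; a·n₀/n = 26·305/429 = 18.4848; c·n₁/n = 93·124/429 = 26.8811
RR_MH = (8.8154 + 18.4848) / (24.3262 + 26.8811) = 27.3002 / 51.2073 = 0.53313

0.533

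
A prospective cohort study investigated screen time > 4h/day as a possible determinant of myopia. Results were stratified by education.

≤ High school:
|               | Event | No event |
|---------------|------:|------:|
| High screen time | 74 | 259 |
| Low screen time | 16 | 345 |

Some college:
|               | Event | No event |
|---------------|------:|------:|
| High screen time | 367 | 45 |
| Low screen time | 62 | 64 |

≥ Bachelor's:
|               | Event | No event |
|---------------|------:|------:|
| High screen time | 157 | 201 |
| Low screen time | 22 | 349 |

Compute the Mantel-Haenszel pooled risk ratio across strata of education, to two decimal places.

3.10

RR_MH = Σ(aᵢ·n₀ᵢ/nᵢ) / Σ(cᵢ·n₁ᵢ/nᵢ), with n₁ᵢ = aᵢ+bᵢ (exposed), n₀ᵢ = cᵢ+dᵢ (unexposed), nᵢ = n₁ᵢ+n₀ᵢ.
Stratum 1 (≤ High school): n₁ = 333, n₀ = 361, n = 694; a·n₀/n = 74·361/694 = 38.4928; c·n₁/n = 16·333/694 = 7.6772
Stratum 2 (Some college): n₁ = 412, n₀ = 126, n = 538; a·n₀/n = 367·126/538 = 85.9517; c·n₁/n = 62·412/538 = 47.4796
Stratum 3 (≥ Bachelor's): n₁ = 358, n₀ = 371, n = 729; a·n₀/n = 157·371/729 = 79.8999; c·n₁/n = 22·358/729 = 10.8038
RR_MH = (38.4928 + 85.9517 + 79.8999) / (7.6772 + 47.4796 + 10.8038) = 204.3443 / 65.9606 = 3.09797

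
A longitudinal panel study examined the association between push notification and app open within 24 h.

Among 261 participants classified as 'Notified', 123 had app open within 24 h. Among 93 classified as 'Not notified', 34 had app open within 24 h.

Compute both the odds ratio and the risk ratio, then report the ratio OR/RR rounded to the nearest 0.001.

1.200

From the description: a = 123, b = 138, c = 34, d = 59.
OR = (123·59)/(138·34) = 7257/4692 = 1.54668
Risk in exposed = 123/261 = 0.47126; risk in unexposed = 34/93 = 0.36559; RR = 1.28905
OR/RR = 1.54668 / 1.28905 = 1.19986
The outcome is not rare, so the OR lies further from 1 than the RR.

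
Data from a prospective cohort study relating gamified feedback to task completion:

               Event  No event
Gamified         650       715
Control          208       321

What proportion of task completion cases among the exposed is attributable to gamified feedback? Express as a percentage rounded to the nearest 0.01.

17.43

Cells: a = 650, b = 715, c = 208, d = 321.
Risk in exposed = 650/1365 = 0.47619; risk in unexposed = 208/529 = 0.39319.
RR = 0.47619/0.39319 = 1.21108
AR% = (RR − 1)/RR × 100 = (1.21108 − 1)/1.21108 × 100 = 17.4291%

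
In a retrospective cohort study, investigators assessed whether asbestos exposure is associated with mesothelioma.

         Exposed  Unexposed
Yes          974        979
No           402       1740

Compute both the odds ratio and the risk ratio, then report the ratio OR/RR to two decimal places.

2.19

Reading the table with exposure as columns: a = 974 (Exposed, case), b = 402 (Exposed, non-case), c = 979 (Unexposed, case), d = 1740.
OR = (974·1740)/(402·979) = 1694760/393558 = 4.30625
Risk in exposed = 974/1376 = 0.70785; risk in unexposed = 979/2719 = 0.36006; RR = 1.96593
OR/RR = 4.30625 / 1.96593 = 2.19045
The outcome is not rare, so the OR lies further from 1 than the RR.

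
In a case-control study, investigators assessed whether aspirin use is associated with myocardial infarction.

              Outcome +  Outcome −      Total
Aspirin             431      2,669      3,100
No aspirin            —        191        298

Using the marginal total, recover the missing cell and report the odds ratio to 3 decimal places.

The missing cell is in the unexposed row: 298 − 191 = 107.
So a = 431, b = 2669, c = 107, d = 191.
OR = (a·d)/(b·c) = (431 × 191) / (2669 × 107) = 82321 / 285583 = 0.28826

0.288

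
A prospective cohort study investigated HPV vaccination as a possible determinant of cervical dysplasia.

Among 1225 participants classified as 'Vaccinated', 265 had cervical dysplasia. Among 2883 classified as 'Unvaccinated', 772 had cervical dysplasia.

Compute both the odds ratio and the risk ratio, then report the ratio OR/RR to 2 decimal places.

From the description: a = 265, b = 960, c = 772, d = 2111.
OR = (265·2111)/(960·772) = 559415/741120 = 0.75482
Risk in exposed = 265/1225 = 0.21633; risk in unexposed = 772/2883 = 0.26778; RR = 0.80786
OR/RR = 0.75482 / 0.80786 = 0.93435
The outcome is not rare, so the OR lies further from 1 than the RR.

0.93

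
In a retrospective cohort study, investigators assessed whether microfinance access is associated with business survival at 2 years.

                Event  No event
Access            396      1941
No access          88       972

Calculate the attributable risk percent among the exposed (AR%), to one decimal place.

51.0

Cells: a = 396, b = 1941, c = 88, d = 972.
Risk in exposed = 396/2337 = 0.16945; risk in unexposed = 88/1060 = 0.08302.
RR = 0.16945/0.08302 = 2.04108
AR% = (RR − 1)/RR × 100 = (2.04108 − 1)/2.04108 × 100 = 51.0063%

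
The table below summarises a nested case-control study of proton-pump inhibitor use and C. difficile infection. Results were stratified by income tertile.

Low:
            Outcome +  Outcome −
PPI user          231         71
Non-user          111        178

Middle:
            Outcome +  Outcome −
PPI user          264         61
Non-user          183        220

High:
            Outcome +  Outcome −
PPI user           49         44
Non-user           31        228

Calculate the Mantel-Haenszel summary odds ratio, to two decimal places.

OR_MH = Σ(aᵢdᵢ/nᵢ) / Σ(bᵢcᵢ/nᵢ), where nᵢ is the stratum total.
Stratum 1 (Low): n = 591; a·d/n = 231·178/591 = 69.5736; b·c/n = 71·111/591 = 13.3350
Stratum 2 (Middle): n = 728; a·d/n = 264·220/728 = 79.7802; b·c/n = 61·183/728 = 15.3338
Stratum 3 (High): n = 352; a·d/n = 49·228/352 = 31.7386; b·c/n = 44·31/352 = 3.8750
OR_MH = (69.5736 + 79.7802 + 31.7386) / (13.3350 + 15.3338 + 3.8750) = 181.0925 / 32.5438 = 5.56457

5.56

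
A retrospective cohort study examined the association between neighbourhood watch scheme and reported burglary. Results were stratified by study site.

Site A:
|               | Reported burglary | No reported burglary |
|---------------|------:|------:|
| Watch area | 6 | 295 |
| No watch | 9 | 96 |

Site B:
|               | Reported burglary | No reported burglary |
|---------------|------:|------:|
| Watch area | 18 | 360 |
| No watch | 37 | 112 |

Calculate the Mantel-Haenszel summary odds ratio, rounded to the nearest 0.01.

OR_MH = Σ(aᵢdᵢ/nᵢ) / Σ(bᵢcᵢ/nᵢ), where nᵢ is the stratum total.
Stratum 1 (Site A): n = 406; a·d/n = 6·96/406 = 1.4187; b·c/n = 295·9/406 = 6.5394
Stratum 2 (Site B): n = 527; a·d/n = 18·112/527 = 3.8254; b·c/n = 360·37/527 = 25.2751
OR_MH = (1.4187 + 3.8254) / (6.5394 + 25.2751) = 5.2441 / 31.8146 = 0.16483

0.16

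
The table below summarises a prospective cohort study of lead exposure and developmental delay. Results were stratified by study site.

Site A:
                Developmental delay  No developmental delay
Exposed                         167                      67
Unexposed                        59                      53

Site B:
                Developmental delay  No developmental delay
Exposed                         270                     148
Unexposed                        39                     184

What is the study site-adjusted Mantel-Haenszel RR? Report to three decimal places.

RR_MH = Σ(aᵢ·n₀ᵢ/nᵢ) / Σ(cᵢ·n₁ᵢ/nᵢ), with n₁ᵢ = aᵢ+bᵢ (exposed), n₀ᵢ = cᵢ+dᵢ (unexposed), nᵢ = n₁ᵢ+n₀ᵢ.
Stratum 1 (Site A): n₁ = 234, n₀ = 112, n = 346; a·n₀/n = 167·112/346 = 54.0578; c·n₁/n = 59·234/346 = 39.9017
Stratum 2 (Site B): n₁ = 418, n₀ = 223, n = 641; a·n₀/n = 270·223/641 = 93.9314; c·n₁/n = 39·418/641 = 25.4321
RR_MH = (54.0578 + 93.9314) / (39.9017 + 25.4321) = 147.9892 / 65.3339 = 2.26512

2.265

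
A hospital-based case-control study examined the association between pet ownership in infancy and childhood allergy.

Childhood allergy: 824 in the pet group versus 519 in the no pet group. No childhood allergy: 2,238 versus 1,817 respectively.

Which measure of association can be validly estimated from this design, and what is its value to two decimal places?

1.29

From the description: a = 824, b = 2238, c = 519, d = 1817.
This is a hospital-based case-control study: participants were sampled on outcome status, so risks in the source population cannot be estimated directly — relative risk is not valid here. The odds ratio is the appropriate measure.
OR = (a·d)/(b·c) = (824 × 1817) / (2238 × 519) = 1497208 / 1161522 = 1.28901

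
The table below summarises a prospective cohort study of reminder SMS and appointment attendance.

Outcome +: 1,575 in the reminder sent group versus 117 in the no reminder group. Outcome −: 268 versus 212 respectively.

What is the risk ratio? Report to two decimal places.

2.40

From the description: a = 1575, b = 268, c = 117, d = 212.
Risk in exposed = 1575/1843 = 0.85458; risk in unexposed = 117/329 = 0.35562.
RR = 0.85458 / 0.35562 = 2.40306
The risk among the exposed is 2.40 times that among the unexposed.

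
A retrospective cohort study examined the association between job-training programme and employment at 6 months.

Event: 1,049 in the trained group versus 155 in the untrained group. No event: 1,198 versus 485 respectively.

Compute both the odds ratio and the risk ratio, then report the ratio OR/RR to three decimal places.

From the description: a = 1049, b = 1198, c = 155, d = 485.
OR = (1049·485)/(1198·155) = 508765/185690 = 2.73986
Risk in exposed = 1049/2247 = 0.46684; risk in unexposed = 155/640 = 0.24219; RR = 1.92762
OR/RR = 2.73986 / 1.92762 = 1.42137
The outcome is not rare, so the OR lies further from 1 than the RR.

1.421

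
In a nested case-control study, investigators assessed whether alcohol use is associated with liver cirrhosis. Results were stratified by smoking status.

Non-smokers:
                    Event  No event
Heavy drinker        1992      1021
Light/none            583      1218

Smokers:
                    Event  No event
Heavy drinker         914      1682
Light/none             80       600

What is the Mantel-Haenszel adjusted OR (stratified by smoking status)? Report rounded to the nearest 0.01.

4.08

OR_MH = Σ(aᵢdᵢ/nᵢ) / Σ(bᵢcᵢ/nᵢ), where nᵢ is the stratum total.
Stratum 1 (Non-smokers): n = 4814; a·d/n = 1992·1218/4814 = 504.0000; b·c/n = 1021·583/4814 = 123.6483
Stratum 2 (Smokers): n = 3276; a·d/n = 914·600/3276 = 167.3993; b·c/n = 1682·80/3276 = 41.0745
OR_MH = (504.0000 + 167.3993) / (123.6483 + 41.0745) = 671.3993 / 164.7228 = 4.07593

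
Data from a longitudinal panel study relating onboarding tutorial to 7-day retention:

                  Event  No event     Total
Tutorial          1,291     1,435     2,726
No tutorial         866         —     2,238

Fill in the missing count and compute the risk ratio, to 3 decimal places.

1.224

The missing cell is in the unexposed row: 2238 − 866 = 1372.
So a = 1291, b = 1435, c = 866, d = 1372.
RR = [a/(a+b)] / [c/(c+d)] = (1291/2726) / (866/2238) = 0.47359/0.38695 = 1.22389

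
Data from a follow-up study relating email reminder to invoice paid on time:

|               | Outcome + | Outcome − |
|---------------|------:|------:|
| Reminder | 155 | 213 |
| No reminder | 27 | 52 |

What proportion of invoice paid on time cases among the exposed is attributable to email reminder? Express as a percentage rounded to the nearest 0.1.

18.9

Cells: a = 155, b = 213, c = 27, d = 52.
Risk in exposed = 155/368 = 0.42120; risk in unexposed = 27/79 = 0.34177.
RR = 0.42120/0.34177 = 1.23239
AR% = (RR − 1)/RR × 100 = (1.23239 − 1)/1.23239 × 100 = 18.8567%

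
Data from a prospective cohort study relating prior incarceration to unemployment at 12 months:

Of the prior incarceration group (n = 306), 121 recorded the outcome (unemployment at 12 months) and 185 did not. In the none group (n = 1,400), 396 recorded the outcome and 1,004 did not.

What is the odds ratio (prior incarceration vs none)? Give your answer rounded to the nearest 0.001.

1.658

From the description: a = 121, b = 185, c = 396, d = 1004.
OR = (a·d)/(b·c) = (121 × 1004) / (185 × 396) = 121484 / 73260 = 1.65826
The odds of unemployment at 12 months are about 1.66 times as high in the prior incarceration group.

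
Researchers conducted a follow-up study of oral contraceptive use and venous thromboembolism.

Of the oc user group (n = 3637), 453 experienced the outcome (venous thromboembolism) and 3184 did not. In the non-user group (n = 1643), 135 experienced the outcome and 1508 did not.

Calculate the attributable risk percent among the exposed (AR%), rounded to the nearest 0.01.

34.03

From the description: a = 453, b = 3184, c = 135, d = 1508.
Risk in exposed = 453/3637 = 0.12455; risk in unexposed = 135/1643 = 0.08217.
RR = 0.12455/0.08217 = 1.51586
AR% = (RR − 1)/RR × 100 = (1.51586 − 1)/1.51586 × 100 = 34.0308%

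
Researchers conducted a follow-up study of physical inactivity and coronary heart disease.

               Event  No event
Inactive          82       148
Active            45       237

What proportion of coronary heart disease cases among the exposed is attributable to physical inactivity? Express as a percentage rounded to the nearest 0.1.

Cells: a = 82, b = 148, c = 45, d = 237.
Risk in exposed = 82/230 = 0.35652; risk in unexposed = 45/282 = 0.15957.
RR = 0.35652/0.15957 = 2.23420
AR% = (RR − 1)/RR × 100 = (2.23420 − 1)/2.23420 × 100 = 55.2413%

55.2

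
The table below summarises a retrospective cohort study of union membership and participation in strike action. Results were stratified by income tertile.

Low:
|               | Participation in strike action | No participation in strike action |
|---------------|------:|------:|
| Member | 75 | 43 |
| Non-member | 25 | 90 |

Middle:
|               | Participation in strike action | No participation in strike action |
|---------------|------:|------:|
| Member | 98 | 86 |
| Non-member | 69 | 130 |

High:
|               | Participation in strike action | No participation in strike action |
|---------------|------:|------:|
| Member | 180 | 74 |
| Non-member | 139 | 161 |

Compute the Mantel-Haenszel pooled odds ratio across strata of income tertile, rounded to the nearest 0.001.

OR_MH = Σ(aᵢdᵢ/nᵢ) / Σ(bᵢcᵢ/nᵢ), where nᵢ is the stratum total.
Stratum 1 (Low): n = 233; a·d/n = 75·90/233 = 28.9700; b·c/n = 43·25/233 = 4.6137
Stratum 2 (Middle): n = 383; a·d/n = 98·130/383 = 33.2637; b·c/n = 86·69/383 = 15.4935
Stratum 3 (High): n = 554; a·d/n = 180·161/554 = 52.3105; b·c/n = 74·139/554 = 18.5668
OR_MH = (28.9700 + 33.2637 + 52.3105) / (4.6137 + 15.4935 + 18.5668) = 114.5441 / 38.6740 = 2.96179

2.962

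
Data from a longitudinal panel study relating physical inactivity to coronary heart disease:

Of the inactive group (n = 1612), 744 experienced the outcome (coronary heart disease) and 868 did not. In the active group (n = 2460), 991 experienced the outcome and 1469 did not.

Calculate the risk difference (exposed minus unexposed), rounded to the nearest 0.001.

0.059

From the description: a = 744, b = 868, c = 991, d = 1469.
Risk in exposed = 744/1612 = 0.461538; risk in unexposed = 991/2460 = 0.402846.
Risk difference = 0.461538 − 0.402846 = 0.058693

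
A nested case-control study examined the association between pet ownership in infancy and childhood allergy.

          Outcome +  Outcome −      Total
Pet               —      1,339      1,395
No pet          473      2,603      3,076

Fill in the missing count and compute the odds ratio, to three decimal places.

The missing cell is in the exposed row: 1395 − 1339 = 56.
So a = 56, b = 1339, c = 473, d = 2603.
OR = (a·d)/(b·c) = (56 × 2603) / (1339 × 473) = 145768 / 633347 = 0.23016

0.230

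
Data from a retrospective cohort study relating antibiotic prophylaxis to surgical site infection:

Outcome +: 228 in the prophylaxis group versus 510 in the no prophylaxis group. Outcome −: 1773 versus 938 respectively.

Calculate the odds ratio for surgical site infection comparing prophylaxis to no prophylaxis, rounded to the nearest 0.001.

0.237

From the description: a = 228, b = 1773, c = 510, d = 938.
OR = (a·d)/(b·c) = (228 × 938) / (1773 × 510) = 213864 / 904230 = 0.23652
Exposure is associated with lower odds of surgical site infection (OR = 0.24 < 1).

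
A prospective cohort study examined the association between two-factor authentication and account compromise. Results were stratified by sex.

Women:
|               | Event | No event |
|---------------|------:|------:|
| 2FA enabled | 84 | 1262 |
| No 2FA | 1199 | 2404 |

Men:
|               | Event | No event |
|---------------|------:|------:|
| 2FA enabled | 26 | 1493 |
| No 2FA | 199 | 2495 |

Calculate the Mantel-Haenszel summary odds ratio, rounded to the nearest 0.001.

OR_MH = Σ(aᵢdᵢ/nᵢ) / Σ(bᵢcᵢ/nᵢ), where nᵢ is the stratum total.
Stratum 1 (Women): n = 4949; a·d/n = 84·2404/4949 = 40.8034; b·c/n = 1262·1199/4949 = 305.7462
Stratum 2 (Men): n = 4213; a·d/n = 26·2495/4213 = 15.3976; b·c/n = 1493·199/4213 = 70.5215
OR_MH = (40.8034 + 15.3976) / (305.7462 + 70.5215) = 56.2010 / 376.2677 = 0.14936

0.149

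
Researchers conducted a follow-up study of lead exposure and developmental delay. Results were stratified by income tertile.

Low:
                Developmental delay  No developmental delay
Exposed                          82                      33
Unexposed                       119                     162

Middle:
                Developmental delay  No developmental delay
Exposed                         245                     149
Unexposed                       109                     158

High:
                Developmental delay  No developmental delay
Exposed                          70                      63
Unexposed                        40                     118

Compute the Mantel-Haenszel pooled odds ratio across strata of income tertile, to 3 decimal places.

2.793

OR_MH = Σ(aᵢdᵢ/nᵢ) / Σ(bᵢcᵢ/nᵢ), where nᵢ is the stratum total.
Stratum 1 (Low): n = 396; a·d/n = 82·162/396 = 33.5455; b·c/n = 33·119/396 = 9.9167
Stratum 2 (Middle): n = 661; a·d/n = 245·158/661 = 58.5628; b·c/n = 149·109/661 = 24.5703
Stratum 3 (High): n = 291; a·d/n = 70·118/291 = 28.3849; b·c/n = 63·40/291 = 8.6598
OR_MH = (33.5455 + 58.5628 + 28.3849) / (9.9167 + 24.5703 + 8.6598) = 120.4931 / 43.1468 = 2.79263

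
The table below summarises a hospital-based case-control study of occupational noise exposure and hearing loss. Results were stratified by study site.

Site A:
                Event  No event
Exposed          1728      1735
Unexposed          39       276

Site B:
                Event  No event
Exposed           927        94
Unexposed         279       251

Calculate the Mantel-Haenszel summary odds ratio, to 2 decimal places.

OR_MH = Σ(aᵢdᵢ/nᵢ) / Σ(bᵢcᵢ/nᵢ), where nᵢ is the stratum total.
Stratum 1 (Site A): n = 3778; a·d/n = 1728·276/3778 = 126.2382; b·c/n = 1735·39/3778 = 17.9103
Stratum 2 (Site B): n = 1551; a·d/n = 927·251/1551 = 150.0174; b·c/n = 94·279/1551 = 16.9091
OR_MH = (126.2382 + 150.0174) / (17.9103 + 16.9091) = 276.2556 / 34.8194 = 7.93397

7.93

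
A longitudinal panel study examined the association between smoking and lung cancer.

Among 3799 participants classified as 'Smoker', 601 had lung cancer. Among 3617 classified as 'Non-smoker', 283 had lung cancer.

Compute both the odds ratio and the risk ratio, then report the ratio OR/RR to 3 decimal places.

1.095

From the description: a = 601, b = 3198, c = 283, d = 3334.
OR = (601·3334)/(3198·283) = 2003734/905034 = 2.21399
Risk in exposed = 601/3799 = 0.15820; risk in unexposed = 283/3617 = 0.07824; RR = 2.02194
OR/RR = 2.21399 / 2.02194 = 1.09498
The outcome is not rare, so the OR lies further from 1 than the RR.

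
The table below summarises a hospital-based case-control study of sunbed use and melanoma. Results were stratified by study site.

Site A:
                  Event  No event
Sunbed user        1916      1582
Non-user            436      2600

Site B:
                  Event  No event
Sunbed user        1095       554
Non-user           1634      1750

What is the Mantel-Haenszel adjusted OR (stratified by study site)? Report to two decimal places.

4.01

OR_MH = Σ(aᵢdᵢ/nᵢ) / Σ(bᵢcᵢ/nᵢ), where nᵢ is the stratum total.
Stratum 1 (Site A): n = 6534; a·d/n = 1916·2600/6534 = 762.4120; b·c/n = 1582·436/6534 = 105.5635
Stratum 2 (Site B): n = 5033; a·d/n = 1095·1750/5033 = 380.7371; b·c/n = 554·1634/5033 = 179.8601
OR_MH = (762.4120 + 380.7371) / (105.5635 + 179.8601) = 1143.1491 / 285.4236 = 4.00510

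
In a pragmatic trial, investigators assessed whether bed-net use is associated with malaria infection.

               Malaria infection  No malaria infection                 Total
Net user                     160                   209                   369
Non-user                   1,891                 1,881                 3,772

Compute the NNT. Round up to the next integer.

15

Risk in treated group = 160/369 = 0.43360; risk in control = 1891/3772 = 0.50133.
Absolute risk reduction = 0.50133 − 0.43360 = 0.06772
NNT = 1 / ARR = 1 / 0.06772 = 14.766 → round up → 15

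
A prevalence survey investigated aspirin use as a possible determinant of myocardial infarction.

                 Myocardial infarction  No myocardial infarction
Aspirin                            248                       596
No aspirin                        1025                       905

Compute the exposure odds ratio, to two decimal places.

Cells: a = 248, b = 596, c = 1025, d = 905.
OR = (a·d)/(b·c) = (248 × 905) / (596 × 1025) = 224440 / 610900 = 0.36739
Exposure is associated with lower odds of myocardial infarction (OR = 0.37 < 1).

0.37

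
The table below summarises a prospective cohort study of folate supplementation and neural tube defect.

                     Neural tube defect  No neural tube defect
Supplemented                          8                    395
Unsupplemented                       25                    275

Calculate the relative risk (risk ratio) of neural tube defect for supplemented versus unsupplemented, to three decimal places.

Cells: a = 8, b = 395, c = 25, d = 275.
Risk in exposed = 8/403 = 0.01985; risk in unexposed = 25/300 = 0.08333.
RR = 0.01985 / 0.08333 = 0.23821
The risk is 76% lower among the exposed than among the unexposed.

0.238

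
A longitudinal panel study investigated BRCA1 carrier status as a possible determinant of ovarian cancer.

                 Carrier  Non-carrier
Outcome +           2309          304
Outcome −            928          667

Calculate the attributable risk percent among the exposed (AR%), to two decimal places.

56.11

Reading the table with exposure as columns: a = 2309 (Carrier, case), b = 928 (Carrier, non-case), c = 304 (Non-carrier, case), d = 667.
Risk in exposed = 2309/3237 = 0.71331; risk in unexposed = 304/971 = 0.31308.
RR = 0.71331/0.31308 = 2.27838
AR% = (RR − 1)/RR × 100 = (2.27838 − 1)/2.27838 × 100 = 56.1092%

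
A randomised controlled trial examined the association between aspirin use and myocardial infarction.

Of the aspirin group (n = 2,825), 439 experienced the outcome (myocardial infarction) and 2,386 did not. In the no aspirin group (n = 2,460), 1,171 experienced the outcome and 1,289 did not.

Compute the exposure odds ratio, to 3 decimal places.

0.203

From the description: a = 439, b = 2386, c = 1171, d = 1289.
OR = (a·d)/(b·c) = (439 × 1289) / (2386 × 1171) = 565871 / 2794006 = 0.20253
Exposure is associated with lower odds of myocardial infarction (OR = 0.20 < 1).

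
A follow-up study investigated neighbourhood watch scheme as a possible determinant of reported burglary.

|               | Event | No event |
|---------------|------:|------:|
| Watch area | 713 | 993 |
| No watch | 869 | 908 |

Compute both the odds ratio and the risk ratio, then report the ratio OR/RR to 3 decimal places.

Cells: a = 713, b = 993, c = 869, d = 908.
OR = (713·908)/(993·869) = 647404/862917 = 0.75025
Risk in exposed = 713/1706 = 0.41794; risk in unexposed = 869/1777 = 0.48903; RR = 0.85463
OR/RR = 0.75025 / 0.85463 = 0.87787
The outcome is not rare, so the OR lies further from 1 than the RR.

0.878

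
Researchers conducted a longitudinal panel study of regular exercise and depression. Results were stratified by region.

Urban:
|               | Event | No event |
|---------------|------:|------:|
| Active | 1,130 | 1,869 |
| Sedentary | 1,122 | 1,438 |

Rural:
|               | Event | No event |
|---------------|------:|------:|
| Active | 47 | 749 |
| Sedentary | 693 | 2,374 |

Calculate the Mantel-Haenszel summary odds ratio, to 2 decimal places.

OR_MH = Σ(aᵢdᵢ/nᵢ) / Σ(bᵢcᵢ/nᵢ), where nᵢ is the stratum total.
Stratum 1 (Urban): n = 5559; a·d/n = 1130·1438/5559 = 292.3080; b·c/n = 1869·1122/5559 = 377.2294
Stratum 2 (Rural): n = 3863; a·d/n = 47·2374/3863 = 28.8838; b·c/n = 749·693/3863 = 134.3663
OR_MH = (292.3080 + 28.8838) / (377.2294 + 134.3663) = 321.1917 / 511.5957 = 0.62782

0.63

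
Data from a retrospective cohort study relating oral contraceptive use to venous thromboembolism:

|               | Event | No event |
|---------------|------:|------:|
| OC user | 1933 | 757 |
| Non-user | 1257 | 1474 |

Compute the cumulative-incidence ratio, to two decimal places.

Cells: a = 1933, b = 757, c = 1257, d = 1474.
Risk in exposed = 1933/2690 = 0.71859; risk in unexposed = 1257/2731 = 0.46027.
RR = 0.71859 / 0.46027 = 1.56123
The risk among the exposed is 1.56 times that among the unexposed.

1.56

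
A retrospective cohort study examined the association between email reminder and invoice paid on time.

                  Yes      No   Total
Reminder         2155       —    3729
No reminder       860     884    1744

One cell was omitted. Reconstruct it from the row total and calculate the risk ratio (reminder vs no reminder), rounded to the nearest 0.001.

The missing cell is in the exposed row: 3729 − 2155 = 1574.
So a = 2155, b = 1574, c = 860, d = 884.
RR = [a/(a+b)] / [c/(c+d)] = (2155/3729) / (860/1744) = 0.57790/0.49312 = 1.17193

1.172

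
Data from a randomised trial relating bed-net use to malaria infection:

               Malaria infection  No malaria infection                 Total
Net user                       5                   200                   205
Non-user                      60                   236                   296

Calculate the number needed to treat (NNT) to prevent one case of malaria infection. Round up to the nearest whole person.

Risk in treated group = 5/205 = 0.02439; risk in control = 60/296 = 0.20270.
Absolute risk reduction = 0.20270 − 0.02439 = 0.17831
NNT = 1 / ARR = 1 / 0.17831 = 5.608 → round up → 6

6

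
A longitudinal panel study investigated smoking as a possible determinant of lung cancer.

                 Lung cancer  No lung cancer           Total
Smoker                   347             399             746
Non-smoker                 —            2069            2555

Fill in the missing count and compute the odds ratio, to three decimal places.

The missing cell is in the unexposed row: 2555 − 2069 = 486.
So a = 347, b = 399, c = 486, d = 2069.
OR = (a·d)/(b·c) = (347 × 2069) / (399 × 486) = 717943 / 193914 = 3.70238

3.702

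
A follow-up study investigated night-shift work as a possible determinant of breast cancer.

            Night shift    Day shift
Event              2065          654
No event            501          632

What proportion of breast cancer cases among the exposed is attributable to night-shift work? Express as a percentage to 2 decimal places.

Reading the table with exposure as columns: a = 2065 (Night shift, case), b = 501 (Night shift, non-case), c = 654 (Day shift, case), d = 632.
Risk in exposed = 2065/2566 = 0.80475; risk in unexposed = 654/1286 = 0.50855.
RR = 0.80475/0.50855 = 1.58244
AR% = (RR − 1)/RR × 100 = (1.58244 − 1)/1.58244 × 100 = 36.8064%

36.81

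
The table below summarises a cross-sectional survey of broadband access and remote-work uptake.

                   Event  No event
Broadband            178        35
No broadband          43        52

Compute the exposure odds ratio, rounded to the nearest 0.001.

Cells: a = 178, b = 35, c = 43, d = 52.
OR = (a·d)/(b·c) = (178 × 52) / (35 × 43) = 9256 / 1505 = 6.15017
The odds of remote-work uptake are about 6.15 times as high in the broadband group.

6.150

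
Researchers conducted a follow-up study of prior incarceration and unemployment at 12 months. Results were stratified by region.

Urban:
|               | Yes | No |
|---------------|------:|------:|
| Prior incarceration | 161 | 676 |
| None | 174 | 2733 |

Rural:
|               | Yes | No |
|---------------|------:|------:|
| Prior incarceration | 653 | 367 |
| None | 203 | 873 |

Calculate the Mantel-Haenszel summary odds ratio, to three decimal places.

5.817

OR_MH = Σ(aᵢdᵢ/nᵢ) / Σ(bᵢcᵢ/nᵢ), where nᵢ is the stratum total.
Stratum 1 (Urban): n = 3744; a·d/n = 161·2733/3744 = 117.5248; b·c/n = 676·174/3744 = 31.4167
Stratum 2 (Rural): n = 2096; a·d/n = 653·873/2096 = 271.9795; b·c/n = 367·203/2096 = 35.5444
OR_MH = (117.5248 + 271.9795) / (31.4167 + 35.5444) = 389.5043 / 66.9610 = 5.81688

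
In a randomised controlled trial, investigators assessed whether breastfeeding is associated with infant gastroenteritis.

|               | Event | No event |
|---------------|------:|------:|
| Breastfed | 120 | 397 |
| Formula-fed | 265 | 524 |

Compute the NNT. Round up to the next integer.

10

Risk in treated group = 120/517 = 0.23211; risk in control = 265/789 = 0.33587.
Absolute risk reduction = 0.33587 − 0.23211 = 0.10376
NNT = 1 / ARR = 1 / 0.10376 = 9.638 → round up → 10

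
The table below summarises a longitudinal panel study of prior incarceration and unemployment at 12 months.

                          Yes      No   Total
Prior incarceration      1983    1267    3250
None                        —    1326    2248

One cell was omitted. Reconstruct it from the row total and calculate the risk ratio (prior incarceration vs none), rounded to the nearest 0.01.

The missing cell is in the unexposed row: 2248 − 1326 = 922.
So a = 1983, b = 1267, c = 922, d = 1326.
RR = [a/(a+b)] / [c/(c+d)] = (1983/3250) / (922/2248) = 0.61015/0.41014 = 1.48766

1.49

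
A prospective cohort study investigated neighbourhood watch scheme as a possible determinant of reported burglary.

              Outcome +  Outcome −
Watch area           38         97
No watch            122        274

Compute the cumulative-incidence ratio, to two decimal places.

Cells: a = 38, b = 97, c = 122, d = 274.
Risk in exposed = 38/135 = 0.28148; risk in unexposed = 122/396 = 0.30808.
RR = 0.28148 / 0.30808 = 0.91366
The risk is 9% lower among the exposed than among the unexposed.

0.91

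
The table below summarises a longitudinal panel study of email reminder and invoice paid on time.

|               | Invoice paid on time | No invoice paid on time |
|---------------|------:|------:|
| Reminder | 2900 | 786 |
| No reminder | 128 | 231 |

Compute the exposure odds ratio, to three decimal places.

Cells: a = 2900, b = 786, c = 128, d = 231.
OR = (a·d)/(b·c) = (2900 × 231) / (786 × 128) = 669900 / 100608 = 6.65852
The odds of invoice paid on time are about 6.66 times as high in the reminder group.

6.659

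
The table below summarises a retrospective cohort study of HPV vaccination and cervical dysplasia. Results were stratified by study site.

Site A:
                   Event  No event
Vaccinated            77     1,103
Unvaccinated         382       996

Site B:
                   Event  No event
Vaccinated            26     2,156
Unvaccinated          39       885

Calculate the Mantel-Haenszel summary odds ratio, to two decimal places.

OR_MH = Σ(aᵢdᵢ/nᵢ) / Σ(bᵢcᵢ/nᵢ), where nᵢ is the stratum total.
Stratum 1 (Site A): n = 2558; a·d/n = 77·996/2558 = 29.9812; b·c/n = 1103·382/2558 = 164.7170
Stratum 2 (Site B): n = 3106; a·d/n = 26·885/3106 = 7.4082; b·c/n = 2156·39/3106 = 27.0715
OR_MH = (29.9812 + 7.4082) / (164.7170 + 27.0715) = 37.3895 / 191.7884 = 0.19495

0.19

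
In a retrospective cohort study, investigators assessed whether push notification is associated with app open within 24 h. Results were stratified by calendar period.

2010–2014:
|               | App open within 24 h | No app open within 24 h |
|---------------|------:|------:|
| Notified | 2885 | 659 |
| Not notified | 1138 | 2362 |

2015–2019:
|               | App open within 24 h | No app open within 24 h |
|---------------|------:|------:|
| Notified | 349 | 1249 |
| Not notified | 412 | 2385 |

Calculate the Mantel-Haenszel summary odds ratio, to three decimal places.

OR_MH = Σ(aᵢdᵢ/nᵢ) / Σ(bᵢcᵢ/nᵢ), where nᵢ is the stratum total.
Stratum 1 (2010–2014): n = 7044; a·d/n = 2885·2362/7044 = 967.4006; b·c/n = 659·1138/7044 = 106.4654
Stratum 2 (2015–2019): n = 4395; a·d/n = 349·2385/4395 = 189.3891; b·c/n = 1249·412/4395 = 117.0849
OR_MH = (967.4006 + 189.3891) / (106.4654 + 117.0849) = 1156.7897 / 223.5502 = 5.17463

5.175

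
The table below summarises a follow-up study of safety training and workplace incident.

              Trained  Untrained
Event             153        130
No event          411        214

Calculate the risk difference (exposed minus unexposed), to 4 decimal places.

-0.1066

Reading the table with exposure as columns: a = 153 (Trained, case), b = 411 (Trained, non-case), c = 130 (Untrained, case), d = 214.
Risk in exposed = 153/564 = 0.271277; risk in unexposed = 130/344 = 0.377907.
Risk difference = 0.271277 − 0.377907 = -0.106630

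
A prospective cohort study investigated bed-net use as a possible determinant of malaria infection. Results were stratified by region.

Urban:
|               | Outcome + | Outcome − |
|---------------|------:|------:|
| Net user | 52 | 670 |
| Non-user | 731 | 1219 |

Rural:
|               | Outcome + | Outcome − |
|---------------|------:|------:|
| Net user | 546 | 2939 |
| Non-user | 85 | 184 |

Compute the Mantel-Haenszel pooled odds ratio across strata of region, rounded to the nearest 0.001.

0.202

OR_MH = Σ(aᵢdᵢ/nᵢ) / Σ(bᵢcᵢ/nᵢ), where nᵢ is the stratum total.
Stratum 1 (Urban): n = 2672; a·d/n = 52·1219/2672 = 23.7231; b·c/n = 670·731/2672 = 183.2972
Stratum 2 (Rural): n = 3754; a·d/n = 546·184/3754 = 26.7619; b·c/n = 2939·85/3754 = 66.5464
OR_MH = (23.7231 + 26.7619) / (183.2972 + 66.5464) = 50.4849 / 249.8435 = 0.20207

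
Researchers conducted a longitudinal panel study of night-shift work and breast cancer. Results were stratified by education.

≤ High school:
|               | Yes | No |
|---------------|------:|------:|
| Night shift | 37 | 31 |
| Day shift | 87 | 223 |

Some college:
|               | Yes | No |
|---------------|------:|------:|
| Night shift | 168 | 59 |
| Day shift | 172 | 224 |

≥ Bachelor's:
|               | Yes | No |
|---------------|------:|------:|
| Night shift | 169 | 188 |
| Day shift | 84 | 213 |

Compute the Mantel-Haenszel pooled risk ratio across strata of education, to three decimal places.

1.722

RR_MH = Σ(aᵢ·n₀ᵢ/nᵢ) / Σ(cᵢ·n₁ᵢ/nᵢ), with n₁ᵢ = aᵢ+bᵢ (exposed), n₀ᵢ = cᵢ+dᵢ (unexposed), nᵢ = n₁ᵢ+n₀ᵢ.
Stratum 1 (≤ High school): n₁ = 68, n₀ = 310, n = 378; a·n₀/n = 37·310/378 = 30.3439; c·n₁/n = 87·68/378 = 15.6508
Stratum 2 (Some college): n₁ = 227, n₀ = 396, n = 623; a·n₀/n = 168·396/623 = 106.7865; c·n₁/n = 172·227/623 = 62.6709
Stratum 3 (≥ Bachelor's): n₁ = 357, n₀ = 297, n = 654; a·n₀/n = 169·297/654 = 76.7477; c·n₁/n = 84·357/654 = 45.8532
RR_MH = (30.3439 + 106.7865 + 76.7477) / (15.6508 + 62.6709 + 45.8532) = 213.8781 / 124.1750 = 1.72239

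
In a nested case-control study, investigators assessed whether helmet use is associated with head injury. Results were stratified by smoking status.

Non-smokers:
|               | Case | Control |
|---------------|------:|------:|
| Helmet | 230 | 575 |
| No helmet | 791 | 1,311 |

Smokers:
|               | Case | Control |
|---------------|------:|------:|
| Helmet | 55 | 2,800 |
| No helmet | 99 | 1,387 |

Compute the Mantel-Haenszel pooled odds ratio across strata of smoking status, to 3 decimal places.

0.551

OR_MH = Σ(aᵢdᵢ/nᵢ) / Σ(bᵢcᵢ/nᵢ), where nᵢ is the stratum total.
Stratum 1 (Non-smokers): n = 2907; a·d/n = 230·1311/2907 = 103.7255; b·c/n = 575·791/2907 = 156.4585
Stratum 2 (Smokers): n = 4341; a·d/n = 55·1387/4341 = 17.5731; b·c/n = 2800·99/4341 = 63.8563
OR_MH = (103.7255 + 17.5731) / (156.4585 + 63.8563) = 121.2986 / 220.3148 = 0.55057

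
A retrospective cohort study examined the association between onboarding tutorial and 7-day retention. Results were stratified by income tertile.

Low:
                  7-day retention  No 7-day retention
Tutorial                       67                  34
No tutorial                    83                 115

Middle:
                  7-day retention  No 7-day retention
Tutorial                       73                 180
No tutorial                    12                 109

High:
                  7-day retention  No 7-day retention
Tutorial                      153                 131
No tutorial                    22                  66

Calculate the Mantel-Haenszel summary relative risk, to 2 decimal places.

1.97

RR_MH = Σ(aᵢ·n₀ᵢ/nᵢ) / Σ(cᵢ·n₁ᵢ/nᵢ), with n₁ᵢ = aᵢ+bᵢ (exposed), n₀ᵢ = cᵢ+dᵢ (unexposed), nᵢ = n₁ᵢ+n₀ᵢ.
Stratum 1 (Low): n₁ = 101, n₀ = 198, n = 299; a·n₀/n = 67·198/299 = 44.3679; c·n₁/n = 83·101/299 = 28.0368
Stratum 2 (Middle): n₁ = 253, n₀ = 121, n = 374; a·n₀/n = 73·121/374 = 23.6176; c·n₁/n = 12·253/374 = 8.1176
Stratum 3 (High): n₁ = 284, n₀ = 88, n = 372; a·n₀/n = 153·88/372 = 36.1935; c·n₁/n = 22·284/372 = 16.7957
RR_MH = (44.3679 + 23.6176 + 36.1935) / (28.0368 + 8.1176 + 16.7957) = 104.1791 / 52.9501 = 1.96749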